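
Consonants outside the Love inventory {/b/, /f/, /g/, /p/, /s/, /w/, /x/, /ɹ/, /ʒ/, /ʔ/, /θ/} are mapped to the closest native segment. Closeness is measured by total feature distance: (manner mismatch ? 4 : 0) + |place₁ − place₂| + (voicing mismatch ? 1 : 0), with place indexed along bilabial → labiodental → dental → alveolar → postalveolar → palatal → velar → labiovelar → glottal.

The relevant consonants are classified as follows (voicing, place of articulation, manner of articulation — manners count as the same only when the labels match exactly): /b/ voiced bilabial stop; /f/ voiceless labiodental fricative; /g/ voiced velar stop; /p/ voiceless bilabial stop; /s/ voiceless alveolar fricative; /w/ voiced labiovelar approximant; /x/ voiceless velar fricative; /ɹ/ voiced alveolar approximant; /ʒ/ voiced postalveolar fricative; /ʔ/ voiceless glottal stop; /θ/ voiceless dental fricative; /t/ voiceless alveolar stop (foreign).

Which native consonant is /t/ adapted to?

p

/p/ is closest: same manner (stop), place distance 3 (alveolar→bilabial), same voicing; total 3. Next closest is /b/ at distance 4.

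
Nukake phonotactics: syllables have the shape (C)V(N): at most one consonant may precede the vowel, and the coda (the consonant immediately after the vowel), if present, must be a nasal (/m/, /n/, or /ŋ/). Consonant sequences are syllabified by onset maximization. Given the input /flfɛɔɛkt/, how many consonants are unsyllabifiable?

The consonants /f/, /l/, /k/, /t/ cannot be parsed into a legal (C)V(N) syllable (only a nasal (/m/, /n/, or /ŋ/) is licensed in coda position; onsets are limited to one consonant).

4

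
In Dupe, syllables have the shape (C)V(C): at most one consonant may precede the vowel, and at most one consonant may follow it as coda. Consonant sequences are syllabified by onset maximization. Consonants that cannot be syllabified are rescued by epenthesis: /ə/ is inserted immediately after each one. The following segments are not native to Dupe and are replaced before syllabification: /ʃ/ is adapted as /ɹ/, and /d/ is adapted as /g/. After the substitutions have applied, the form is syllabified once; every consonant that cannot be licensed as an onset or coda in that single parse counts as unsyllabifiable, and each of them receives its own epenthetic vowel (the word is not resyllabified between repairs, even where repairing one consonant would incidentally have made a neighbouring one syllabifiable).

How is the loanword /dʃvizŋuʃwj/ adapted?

Substitution: /d/ → /g/, /ʃ/ → /ɹ/, giving /gɹvizŋuɹwj/.
The consonants /g/, /ɹ/, /w/, /j/ cannot be parsed into a legal (C)V(C) syllable (at most one coda consonant is licensed; onsets are limited to one consonant).
Inserting the epenthetic vowel yields /g/ → /gə/, /ɹ/ → /ɹə/, /w/ → /wə/, /j/ → /jə/.

gəɹəvizŋuɹwəjə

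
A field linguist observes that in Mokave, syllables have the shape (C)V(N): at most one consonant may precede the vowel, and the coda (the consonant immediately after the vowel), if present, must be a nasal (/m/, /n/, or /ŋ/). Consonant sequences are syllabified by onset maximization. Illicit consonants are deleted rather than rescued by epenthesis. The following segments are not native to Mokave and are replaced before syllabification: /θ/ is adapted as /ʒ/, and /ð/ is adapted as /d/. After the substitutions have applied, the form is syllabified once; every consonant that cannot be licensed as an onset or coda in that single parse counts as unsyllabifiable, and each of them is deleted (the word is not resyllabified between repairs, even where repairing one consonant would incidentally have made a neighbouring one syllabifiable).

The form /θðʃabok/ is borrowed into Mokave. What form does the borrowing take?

ʃabo

Substitution: /θ/ → /ʒ/, /ð/ → /d/, giving /ʒdʃabok/.
The consonants /ʒ/, /d/, /k/ cannot be parsed into a legal (C)V(N) syllable (only a nasal (/m/, /n/, or /ŋ/) is licensed in coda position; onsets are limited to one consonant).
Deletion applies to /ʒ/, /d/, /k/.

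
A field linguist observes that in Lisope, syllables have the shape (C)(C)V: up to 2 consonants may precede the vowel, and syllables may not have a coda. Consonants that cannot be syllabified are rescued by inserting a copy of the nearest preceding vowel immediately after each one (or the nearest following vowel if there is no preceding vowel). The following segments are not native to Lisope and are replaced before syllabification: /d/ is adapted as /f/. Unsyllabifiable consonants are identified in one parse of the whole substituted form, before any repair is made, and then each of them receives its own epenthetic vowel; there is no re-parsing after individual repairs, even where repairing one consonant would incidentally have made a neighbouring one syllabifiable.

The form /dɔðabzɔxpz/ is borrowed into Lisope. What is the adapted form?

fɔðabzɔxɔpɔzɔ

Substitution: /d/ → /f/, giving /fɔðabzɔxpz/.
Syllabifying with onset maximization leaves /x/, /p/, /z/ stranded (no codas are permitted; onsets may contain at most 2 consonants).
Epenthesis after each stranded consonant: /x/ → /xɔ/, /p/ → /pɔ/, /z/ → /zɔ/.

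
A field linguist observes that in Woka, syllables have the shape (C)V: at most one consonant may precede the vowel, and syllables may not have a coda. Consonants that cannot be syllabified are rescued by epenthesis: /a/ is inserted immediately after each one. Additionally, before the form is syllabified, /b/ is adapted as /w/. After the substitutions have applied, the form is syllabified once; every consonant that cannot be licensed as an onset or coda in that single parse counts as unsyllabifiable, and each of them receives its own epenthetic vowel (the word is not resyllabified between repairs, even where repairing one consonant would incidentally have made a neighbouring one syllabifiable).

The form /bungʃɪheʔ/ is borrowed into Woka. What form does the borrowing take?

wunagaʃɪheʔa

Substitution: /b/ → /w/, giving /wungʃɪheʔ/.
Syllabifying with onset maximization leaves /n/, /g/, /ʔ/ stranded (no codas are permitted; onsets are limited to one consonant).
Inserting the epenthetic vowel yields /n/ → /na/, /g/ → /ga/, /ʔ/ → /ʔa/.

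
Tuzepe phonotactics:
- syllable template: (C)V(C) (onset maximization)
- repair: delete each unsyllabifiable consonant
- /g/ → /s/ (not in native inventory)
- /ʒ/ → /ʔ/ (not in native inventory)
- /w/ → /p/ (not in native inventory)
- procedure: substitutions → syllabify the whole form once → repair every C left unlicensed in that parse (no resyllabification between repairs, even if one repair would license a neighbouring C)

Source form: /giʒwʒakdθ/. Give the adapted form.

Substitution: /g/ → /s/, /ʒ/ → /ʔ/, /w/ → /p/, giving /siʔpʔakdθ/.
Syllabifying with onset maximization leaves /p/, /d/, /θ/ stranded (at most one coda consonant is licensed; onsets are limited to one consonant).
Deleting the stranded consonants removes /p/, /d/, /θ/.

siʔʔak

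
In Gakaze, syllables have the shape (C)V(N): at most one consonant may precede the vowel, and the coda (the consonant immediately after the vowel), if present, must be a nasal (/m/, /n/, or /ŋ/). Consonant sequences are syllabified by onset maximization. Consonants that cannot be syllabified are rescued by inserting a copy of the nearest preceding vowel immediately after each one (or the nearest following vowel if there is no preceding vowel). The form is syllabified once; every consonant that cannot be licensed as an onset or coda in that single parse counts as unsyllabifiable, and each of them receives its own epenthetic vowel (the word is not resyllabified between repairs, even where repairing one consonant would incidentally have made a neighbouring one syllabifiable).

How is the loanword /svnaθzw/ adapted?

savanaθazawa

The consonants /s/, /v/, /θ/, /z/, /w/ cannot be parsed into a legal (C)V(N) syllable (only a nasal (/m/, /n/, or /ŋ/) is licensed in coda position; onsets are limited to one consonant).
Each unlicensed consonant becomes the onset of a new syllable: /s/ → /sa/, /v/ → /va/, /θ/ → /θa/, /z/ → /za/, /w/ → /wa/.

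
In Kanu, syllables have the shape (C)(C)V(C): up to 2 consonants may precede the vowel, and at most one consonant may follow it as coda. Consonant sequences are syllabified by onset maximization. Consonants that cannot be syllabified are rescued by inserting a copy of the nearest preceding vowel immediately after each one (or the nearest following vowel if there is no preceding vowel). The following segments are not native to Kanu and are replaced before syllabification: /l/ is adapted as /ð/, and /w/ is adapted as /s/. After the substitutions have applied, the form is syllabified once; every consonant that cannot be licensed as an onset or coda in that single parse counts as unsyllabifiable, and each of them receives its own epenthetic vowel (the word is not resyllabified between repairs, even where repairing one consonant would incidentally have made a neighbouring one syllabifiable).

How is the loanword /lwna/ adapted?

Substitution: /l/ → /ð/, /w/ → /s/, giving /ðsna/.
Under (C)(C)V(C), the unsyllabifiable consonants are /ð/ (at most one coda consonant is licensed; onsets may contain at most 2 consonants).
Each unlicensed consonant becomes the onset of a new syllable: /ð/ → /ða/.

ðasna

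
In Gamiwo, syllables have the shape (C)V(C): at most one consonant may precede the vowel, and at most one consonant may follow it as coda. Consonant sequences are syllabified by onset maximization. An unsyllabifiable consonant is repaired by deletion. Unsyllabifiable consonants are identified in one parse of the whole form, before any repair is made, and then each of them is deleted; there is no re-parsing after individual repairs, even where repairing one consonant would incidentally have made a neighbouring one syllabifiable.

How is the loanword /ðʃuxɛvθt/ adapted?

ʃuxɛv

The consonants /ð/, /θ/, /t/ cannot be parsed into a legal (C)V(C) syllable (at most one coda consonant is licensed; onsets are limited to one consonant).
Deletion applies to /ð/, /θ/, /t/.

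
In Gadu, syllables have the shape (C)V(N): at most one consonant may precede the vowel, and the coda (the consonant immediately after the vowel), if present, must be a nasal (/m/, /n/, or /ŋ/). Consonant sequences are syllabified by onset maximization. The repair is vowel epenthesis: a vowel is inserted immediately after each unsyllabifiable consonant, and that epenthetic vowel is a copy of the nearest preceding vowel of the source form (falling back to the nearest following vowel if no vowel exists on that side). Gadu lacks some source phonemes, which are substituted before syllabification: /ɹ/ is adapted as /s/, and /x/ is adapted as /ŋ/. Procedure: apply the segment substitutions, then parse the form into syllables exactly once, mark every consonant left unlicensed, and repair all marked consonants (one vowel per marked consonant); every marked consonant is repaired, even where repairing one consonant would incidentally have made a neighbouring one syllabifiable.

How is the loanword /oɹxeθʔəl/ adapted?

Substitution: /ɹ/ → /s/, /x/ → /ŋ/, giving /osŋeθʔəl/.
Syllabifying with onset maximization leaves /s/, /θ/, /l/ stranded (only a nasal (/m/, /n/, or /ŋ/) is licensed in coda position; onsets are limited to one consonant).
Epenthesis after each stranded consonant: /s/ → /so/, /θ/ → /θe/, /l/ → /lə/.

osoŋeθeʔələ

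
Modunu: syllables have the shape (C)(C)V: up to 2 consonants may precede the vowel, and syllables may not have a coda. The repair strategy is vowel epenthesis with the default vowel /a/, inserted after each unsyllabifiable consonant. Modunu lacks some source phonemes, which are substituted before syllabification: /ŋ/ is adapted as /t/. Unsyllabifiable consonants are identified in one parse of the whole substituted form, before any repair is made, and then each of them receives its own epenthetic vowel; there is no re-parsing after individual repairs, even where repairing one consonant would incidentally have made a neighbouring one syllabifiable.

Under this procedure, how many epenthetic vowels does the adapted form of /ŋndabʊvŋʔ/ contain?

After substitution the input is /tndabʊvtʔ/.
The unsyllabifiable consonants are /t/, /v/, /t/, /ʔ/; each receives one epenthetic vowel.

4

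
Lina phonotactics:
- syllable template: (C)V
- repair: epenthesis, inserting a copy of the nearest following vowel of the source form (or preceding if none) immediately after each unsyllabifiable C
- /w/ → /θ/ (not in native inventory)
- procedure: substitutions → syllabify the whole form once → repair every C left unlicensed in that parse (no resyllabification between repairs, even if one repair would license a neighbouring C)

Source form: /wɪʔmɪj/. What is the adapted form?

θɪʔɪmɪjɪ

Substitution: /w/ → /θ/, giving /θɪʔmɪj/.
Syllabifying with onset maximization leaves /ʔ/, /j/ stranded (no codas are permitted; onsets are limited to one consonant).
Epenthesis after each stranded consonant: /ʔ/ → /ʔɪ/, /j/ → /jɪ/.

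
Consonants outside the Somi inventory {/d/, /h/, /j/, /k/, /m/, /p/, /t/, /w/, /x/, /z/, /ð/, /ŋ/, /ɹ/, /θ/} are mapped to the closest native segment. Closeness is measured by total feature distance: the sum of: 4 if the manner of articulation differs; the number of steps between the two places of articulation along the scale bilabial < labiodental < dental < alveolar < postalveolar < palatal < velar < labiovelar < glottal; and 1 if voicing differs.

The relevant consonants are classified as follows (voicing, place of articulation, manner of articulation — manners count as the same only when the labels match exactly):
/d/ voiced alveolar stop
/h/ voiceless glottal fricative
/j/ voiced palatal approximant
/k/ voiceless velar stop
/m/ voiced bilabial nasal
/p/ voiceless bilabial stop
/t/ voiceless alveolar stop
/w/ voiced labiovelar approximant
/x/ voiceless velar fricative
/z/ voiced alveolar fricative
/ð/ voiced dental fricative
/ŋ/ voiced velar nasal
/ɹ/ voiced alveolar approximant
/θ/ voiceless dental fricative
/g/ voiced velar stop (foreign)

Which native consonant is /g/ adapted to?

k

/k/ is closest: same manner (stop), place distance 0 (velar→velar), voicing differs (+1); total 1. Next closest is /d/ at distance 3.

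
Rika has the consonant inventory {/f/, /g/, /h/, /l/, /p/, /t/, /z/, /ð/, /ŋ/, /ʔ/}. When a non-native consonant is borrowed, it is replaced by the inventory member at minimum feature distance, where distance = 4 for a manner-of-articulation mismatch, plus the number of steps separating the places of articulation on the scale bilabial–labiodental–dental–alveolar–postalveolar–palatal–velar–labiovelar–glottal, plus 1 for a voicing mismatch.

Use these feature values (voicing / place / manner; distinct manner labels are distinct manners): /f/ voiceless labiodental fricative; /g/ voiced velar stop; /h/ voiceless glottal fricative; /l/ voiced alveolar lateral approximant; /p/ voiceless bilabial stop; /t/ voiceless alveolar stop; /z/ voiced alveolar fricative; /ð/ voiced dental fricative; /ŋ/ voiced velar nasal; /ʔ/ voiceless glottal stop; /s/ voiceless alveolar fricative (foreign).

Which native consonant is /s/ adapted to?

z

/z/ is closest: same manner (fricative), place distance 0 (alveolar→alveolar), voicing differs (+1); total 1. Next closest is /f/ at distance 2.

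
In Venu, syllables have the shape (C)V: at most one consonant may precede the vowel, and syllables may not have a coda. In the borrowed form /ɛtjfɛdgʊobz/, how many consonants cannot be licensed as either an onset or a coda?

5

The consonants /t/, /j/, /d/, /b/, /z/ cannot be parsed into a legal (C)V syllable (no codas are permitted; onsets are limited to one consonant).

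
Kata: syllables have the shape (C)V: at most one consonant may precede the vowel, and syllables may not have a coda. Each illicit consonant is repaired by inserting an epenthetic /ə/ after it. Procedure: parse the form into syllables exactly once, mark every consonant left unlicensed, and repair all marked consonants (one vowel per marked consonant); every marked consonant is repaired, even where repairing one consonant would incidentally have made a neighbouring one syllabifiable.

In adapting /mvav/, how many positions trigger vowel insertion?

2

The unsyllabifiable consonants are /m/, /v/; each receives one epenthetic vowel.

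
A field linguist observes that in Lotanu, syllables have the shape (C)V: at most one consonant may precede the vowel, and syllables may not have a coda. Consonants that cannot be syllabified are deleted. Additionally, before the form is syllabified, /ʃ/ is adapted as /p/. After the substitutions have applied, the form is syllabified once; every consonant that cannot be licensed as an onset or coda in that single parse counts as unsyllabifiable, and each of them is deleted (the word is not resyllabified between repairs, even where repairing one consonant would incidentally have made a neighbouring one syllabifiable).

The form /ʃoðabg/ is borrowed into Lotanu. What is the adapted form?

Substitution: /ʃ/ → /p/, giving /poðabg/.
The consonants /b/, /g/ cannot be parsed into a legal (C)V syllable (no codas are permitted; onsets are limited to one consonant).
Deleting the stranded consonants removes /b/, /g/.

poða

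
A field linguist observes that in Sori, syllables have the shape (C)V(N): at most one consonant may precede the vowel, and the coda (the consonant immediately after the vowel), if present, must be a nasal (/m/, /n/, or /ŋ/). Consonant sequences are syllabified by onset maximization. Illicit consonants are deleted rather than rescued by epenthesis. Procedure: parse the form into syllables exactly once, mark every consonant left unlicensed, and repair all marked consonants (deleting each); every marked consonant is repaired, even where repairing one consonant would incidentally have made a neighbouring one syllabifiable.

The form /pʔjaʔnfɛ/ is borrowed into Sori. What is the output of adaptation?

jafɛ

The consonants /p/, /ʔ/, /ʔ/, /n/ cannot be parsed into a legal (C)V(N) syllable (only a nasal (/m/, /n/, or /ŋ/) is licensed in coda position; onsets are limited to one consonant).
Each unlicensed consonant is deleted: /p/, /ʔ/, /ʔ/, /n/.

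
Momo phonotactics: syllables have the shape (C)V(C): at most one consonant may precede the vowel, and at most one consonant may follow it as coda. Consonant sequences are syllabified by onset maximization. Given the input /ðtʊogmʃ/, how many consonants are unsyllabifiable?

The consonants /ð/, /m/, /ʃ/ cannot be parsed into a legal (C)V(C) syllable (at most one coda consonant is licensed; onsets are limited to one consonant).

3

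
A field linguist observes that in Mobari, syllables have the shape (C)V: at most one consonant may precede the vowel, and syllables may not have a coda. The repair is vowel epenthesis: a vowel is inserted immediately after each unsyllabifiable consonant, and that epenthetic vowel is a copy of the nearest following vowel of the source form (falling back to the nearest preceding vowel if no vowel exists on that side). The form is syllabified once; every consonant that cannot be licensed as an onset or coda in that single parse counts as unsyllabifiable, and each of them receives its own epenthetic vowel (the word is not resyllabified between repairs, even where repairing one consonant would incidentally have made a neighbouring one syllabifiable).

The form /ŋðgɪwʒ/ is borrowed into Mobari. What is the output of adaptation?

ŋɪðɪgɪwɪʒɪ

Under (C)V, the unsyllabifiable consonants are /ŋ/, /ð/, /w/, /ʒ/ (no codas are permitted; onsets are limited to one consonant).
Epenthesis after each stranded consonant: /ŋ/ → /ŋɪ/, /ð/ → /ðɪ/, /w/ → /wɪ/, /ʒ/ → /ʒɪ/.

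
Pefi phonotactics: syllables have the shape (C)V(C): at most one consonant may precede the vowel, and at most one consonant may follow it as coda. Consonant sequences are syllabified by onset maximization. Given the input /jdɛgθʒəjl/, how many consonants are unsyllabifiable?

3

The consonants /j/, /θ/, /l/ cannot be parsed into a legal (C)V(C) syllable (at most one coda consonant is licensed; onsets are limited to one consonant).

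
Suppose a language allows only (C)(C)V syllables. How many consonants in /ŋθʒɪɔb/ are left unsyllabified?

Syllabifying with onset maximization leaves /ŋ/, /b/ stranded (no codas are permitted; onsets may contain at most 2 consonants).

2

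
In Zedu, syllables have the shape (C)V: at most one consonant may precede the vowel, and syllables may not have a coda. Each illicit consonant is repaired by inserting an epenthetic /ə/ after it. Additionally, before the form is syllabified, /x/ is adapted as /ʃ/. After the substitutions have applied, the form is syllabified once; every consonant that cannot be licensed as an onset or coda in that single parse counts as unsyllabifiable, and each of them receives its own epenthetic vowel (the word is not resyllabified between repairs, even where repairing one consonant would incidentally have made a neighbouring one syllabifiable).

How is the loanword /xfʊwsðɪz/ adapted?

ʃəfʊwəsəðɪzə

Substitution: /x/ → /ʃ/, giving /ʃfʊwsðɪz/.
Syllabifying with onset maximization leaves /ʃ/, /w/, /s/, /z/ stranded (no codas are permitted; onsets are limited to one consonant).
Epenthesis after each stranded consonant: /ʃ/ → /ʃə/, /w/ → /wə/, /s/ → /sə/, /z/ → /zə/.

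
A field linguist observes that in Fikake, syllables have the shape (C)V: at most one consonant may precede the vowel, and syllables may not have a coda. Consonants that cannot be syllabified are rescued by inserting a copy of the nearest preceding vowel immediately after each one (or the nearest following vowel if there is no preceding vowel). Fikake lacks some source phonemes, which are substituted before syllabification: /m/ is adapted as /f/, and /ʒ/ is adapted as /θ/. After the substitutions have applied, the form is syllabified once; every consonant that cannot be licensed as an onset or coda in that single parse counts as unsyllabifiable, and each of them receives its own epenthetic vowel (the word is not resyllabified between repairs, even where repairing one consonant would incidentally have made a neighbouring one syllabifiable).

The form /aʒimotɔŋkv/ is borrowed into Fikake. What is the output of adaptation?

aθifotɔŋɔkɔvɔ

Substitution: /ʒ/ → /θ/, /m/ → /f/, giving /aθifotɔŋkv/.
Syllabifying with onset maximization leaves /ŋ/, /k/, /v/ stranded (no codas are permitted; onsets are limited to one consonant).
Epenthesis after each stranded consonant: /ŋ/ → /ŋɔ/, /k/ → /kɔ/, /v/ → /vɔ/.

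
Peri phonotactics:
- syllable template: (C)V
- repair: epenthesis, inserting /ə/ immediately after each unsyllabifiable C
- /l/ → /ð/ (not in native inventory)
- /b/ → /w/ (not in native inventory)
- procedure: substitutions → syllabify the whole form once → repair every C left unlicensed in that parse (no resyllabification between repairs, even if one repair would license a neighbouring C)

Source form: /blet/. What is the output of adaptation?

wəðetə

Substitution: /b/ → /w/, /l/ → /ð/, giving /wðet/.
Under (C)V, the unsyllabifiable consonants are /w/, /t/ (no codas are permitted; onsets are limited to one consonant).
Inserting the epenthetic vowel yields /w/ → /wə/, /t/ → /tə/.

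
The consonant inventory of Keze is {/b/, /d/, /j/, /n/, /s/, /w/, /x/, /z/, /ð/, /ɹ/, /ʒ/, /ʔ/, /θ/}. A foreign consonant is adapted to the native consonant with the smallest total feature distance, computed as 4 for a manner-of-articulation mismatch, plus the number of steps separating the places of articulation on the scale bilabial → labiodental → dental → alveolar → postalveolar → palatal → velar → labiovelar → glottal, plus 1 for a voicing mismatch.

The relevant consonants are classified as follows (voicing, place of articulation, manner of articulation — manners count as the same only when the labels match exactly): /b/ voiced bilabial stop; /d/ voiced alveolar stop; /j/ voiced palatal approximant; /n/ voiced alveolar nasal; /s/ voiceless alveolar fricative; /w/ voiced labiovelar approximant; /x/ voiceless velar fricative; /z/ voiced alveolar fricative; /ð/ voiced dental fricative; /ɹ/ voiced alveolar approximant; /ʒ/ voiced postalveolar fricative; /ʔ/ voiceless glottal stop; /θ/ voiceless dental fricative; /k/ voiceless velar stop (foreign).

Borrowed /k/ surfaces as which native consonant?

ʔ

/ʔ/ is closest: same manner (stop), place distance 2 (velar→glottal), same voicing; total 2. Next closest is /d/ at distance 4.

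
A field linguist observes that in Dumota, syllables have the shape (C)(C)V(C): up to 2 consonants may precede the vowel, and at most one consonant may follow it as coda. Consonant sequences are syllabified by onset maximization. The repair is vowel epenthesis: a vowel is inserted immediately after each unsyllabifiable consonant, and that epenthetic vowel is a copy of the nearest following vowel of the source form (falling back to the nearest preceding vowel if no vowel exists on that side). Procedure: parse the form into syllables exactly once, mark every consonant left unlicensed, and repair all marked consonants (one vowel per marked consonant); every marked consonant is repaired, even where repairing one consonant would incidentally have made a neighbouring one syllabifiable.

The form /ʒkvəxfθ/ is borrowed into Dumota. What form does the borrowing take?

The consonants /ʒ/, /f/, /θ/ cannot be parsed into a legal (C)(C)V(C) syllable (at most one coda consonant is licensed; onsets may contain at most 2 consonants).
Epenthesis after each stranded consonant: /ʒ/ → /ʒə/, /f/ → /fə/, /θ/ → /θə/.

ʒəkvəxfəθə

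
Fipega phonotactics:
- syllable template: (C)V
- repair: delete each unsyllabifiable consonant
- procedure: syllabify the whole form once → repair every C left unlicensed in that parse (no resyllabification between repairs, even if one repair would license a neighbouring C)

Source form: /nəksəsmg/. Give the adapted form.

nəsə

The consonants /k/, /s/, /m/, /g/ cannot be parsed into a legal (C)V syllable (no codas are permitted; onsets are limited to one consonant).
Deleting the stranded consonants removes /k/, /s/, /m/, /g/.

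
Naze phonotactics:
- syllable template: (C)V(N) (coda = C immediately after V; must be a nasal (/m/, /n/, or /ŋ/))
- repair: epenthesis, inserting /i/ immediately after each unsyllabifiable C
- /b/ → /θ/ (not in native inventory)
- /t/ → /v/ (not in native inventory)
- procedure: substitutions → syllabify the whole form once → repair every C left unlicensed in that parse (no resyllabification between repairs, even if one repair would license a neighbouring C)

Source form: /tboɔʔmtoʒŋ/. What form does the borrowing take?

viθoɔʔimivoʒiŋi

Substitution: /t/ → /v/, /b/ → /θ/, giving /vθoɔʔmvoʒŋ/.
The consonants /v/, /ʔ/, /m/, /ʒ/, /ŋ/ cannot be parsed into a legal (C)V(N) syllable (only a nasal (/m/, /n/, or /ŋ/) is licensed in coda position; onsets are limited to one consonant).
Inserting the epenthetic vowel yields /v/ → /vi/, /ʔ/ → /ʔi/, /m/ → /mi/, /ʒ/ → /ʒi/, /ŋ/ → /ŋi/.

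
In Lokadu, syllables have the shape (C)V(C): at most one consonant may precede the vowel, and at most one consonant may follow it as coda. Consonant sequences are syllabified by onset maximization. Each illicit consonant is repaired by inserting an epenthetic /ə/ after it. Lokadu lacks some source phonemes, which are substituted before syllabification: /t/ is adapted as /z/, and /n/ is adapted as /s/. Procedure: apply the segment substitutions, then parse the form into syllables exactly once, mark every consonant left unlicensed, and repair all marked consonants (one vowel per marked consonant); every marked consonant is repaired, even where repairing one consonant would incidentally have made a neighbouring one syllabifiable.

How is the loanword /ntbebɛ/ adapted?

Substitution: /n/ → /s/, /t/ → /z/, giving /szbebɛ/.
Syllabifying with onset maximization leaves /s/, /z/ stranded (at most one coda consonant is licensed; onsets are limited to one consonant).
Epenthesis after each stranded consonant: /s/ → /sə/, /z/ → /zə/.

səzəbebɛ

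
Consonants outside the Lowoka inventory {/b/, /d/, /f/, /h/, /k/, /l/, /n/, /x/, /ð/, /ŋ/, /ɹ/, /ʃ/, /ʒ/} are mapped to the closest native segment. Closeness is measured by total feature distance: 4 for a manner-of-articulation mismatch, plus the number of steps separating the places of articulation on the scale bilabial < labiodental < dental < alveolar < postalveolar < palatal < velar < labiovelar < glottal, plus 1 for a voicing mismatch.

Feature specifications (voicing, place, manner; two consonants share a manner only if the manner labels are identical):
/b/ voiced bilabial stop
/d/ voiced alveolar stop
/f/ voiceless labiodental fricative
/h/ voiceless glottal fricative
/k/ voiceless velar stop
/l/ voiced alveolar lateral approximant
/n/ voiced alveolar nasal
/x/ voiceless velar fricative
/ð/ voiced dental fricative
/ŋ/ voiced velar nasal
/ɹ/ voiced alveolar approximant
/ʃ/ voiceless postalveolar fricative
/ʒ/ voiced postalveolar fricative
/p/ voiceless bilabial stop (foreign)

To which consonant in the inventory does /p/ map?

b

/b/ is closest: same manner (stop), place distance 0 (bilabial→bilabial), voicing differs (+1); total 1. Next closest is /d/ at distance 4.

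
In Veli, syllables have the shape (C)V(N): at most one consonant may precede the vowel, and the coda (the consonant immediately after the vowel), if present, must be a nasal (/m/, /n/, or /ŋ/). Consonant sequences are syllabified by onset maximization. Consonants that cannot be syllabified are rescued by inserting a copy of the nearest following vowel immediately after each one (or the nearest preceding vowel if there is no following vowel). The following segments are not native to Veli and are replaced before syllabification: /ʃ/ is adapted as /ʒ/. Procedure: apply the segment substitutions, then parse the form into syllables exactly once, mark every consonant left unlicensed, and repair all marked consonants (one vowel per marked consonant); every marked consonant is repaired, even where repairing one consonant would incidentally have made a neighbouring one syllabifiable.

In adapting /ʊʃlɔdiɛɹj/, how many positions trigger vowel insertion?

After substitution the input is /ʊʒlɔdiɛɹj/.
The unsyllabifiable consonants are /ʒ/, /ɹ/, /j/; each receives one epenthetic vowel.

3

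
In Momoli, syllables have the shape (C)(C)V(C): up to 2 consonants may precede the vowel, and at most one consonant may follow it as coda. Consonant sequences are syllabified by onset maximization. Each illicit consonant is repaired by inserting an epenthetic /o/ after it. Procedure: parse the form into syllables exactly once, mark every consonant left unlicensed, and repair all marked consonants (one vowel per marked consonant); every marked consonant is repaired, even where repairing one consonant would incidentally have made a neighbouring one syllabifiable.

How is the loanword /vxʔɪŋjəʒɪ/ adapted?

voxʔɪŋjəʒɪ

Syllabifying with onset maximization leaves /v/ stranded (at most one coda consonant is licensed; onsets may contain at most 2 consonants).
Each unlicensed consonant becomes the onset of a new syllable: /v/ → /vo/.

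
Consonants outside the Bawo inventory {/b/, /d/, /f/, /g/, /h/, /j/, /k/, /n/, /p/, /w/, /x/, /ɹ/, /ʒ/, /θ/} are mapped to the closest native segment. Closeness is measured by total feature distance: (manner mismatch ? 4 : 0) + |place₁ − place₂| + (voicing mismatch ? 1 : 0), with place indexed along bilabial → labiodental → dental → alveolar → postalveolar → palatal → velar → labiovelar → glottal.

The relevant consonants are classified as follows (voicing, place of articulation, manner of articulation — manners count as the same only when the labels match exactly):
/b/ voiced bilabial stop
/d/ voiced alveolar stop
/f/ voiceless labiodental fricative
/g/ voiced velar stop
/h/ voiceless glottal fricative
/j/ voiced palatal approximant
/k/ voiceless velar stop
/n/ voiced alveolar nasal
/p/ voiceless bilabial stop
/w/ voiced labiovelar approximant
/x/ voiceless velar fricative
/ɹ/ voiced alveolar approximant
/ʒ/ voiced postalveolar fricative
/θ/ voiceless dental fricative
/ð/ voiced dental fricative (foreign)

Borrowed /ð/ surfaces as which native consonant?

θ

/θ/ is closest: same manner (fricative), place distance 0 (dental→dental), voicing differs (+1); total 1. Next closest is /f/ at distance 2.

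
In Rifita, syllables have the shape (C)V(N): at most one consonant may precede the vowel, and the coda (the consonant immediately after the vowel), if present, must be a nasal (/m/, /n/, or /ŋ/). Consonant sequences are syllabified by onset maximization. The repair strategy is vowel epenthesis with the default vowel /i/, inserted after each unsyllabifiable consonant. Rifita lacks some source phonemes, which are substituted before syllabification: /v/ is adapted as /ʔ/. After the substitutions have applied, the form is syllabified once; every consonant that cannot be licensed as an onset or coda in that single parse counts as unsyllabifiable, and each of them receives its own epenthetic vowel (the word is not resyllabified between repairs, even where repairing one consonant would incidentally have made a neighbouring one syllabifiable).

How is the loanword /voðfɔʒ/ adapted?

Substitution: /v/ → /ʔ/, giving /ʔoðfɔʒ/.
Syllabifying with onset maximization leaves /ð/, /ʒ/ stranded (only a nasal (/m/, /n/, or /ŋ/) is licensed in coda position; onsets are limited to one consonant).
Each unlicensed consonant becomes the onset of a new syllable: /ð/ → /ði/, /ʒ/ → /ʒi/.

ʔoðifɔʒi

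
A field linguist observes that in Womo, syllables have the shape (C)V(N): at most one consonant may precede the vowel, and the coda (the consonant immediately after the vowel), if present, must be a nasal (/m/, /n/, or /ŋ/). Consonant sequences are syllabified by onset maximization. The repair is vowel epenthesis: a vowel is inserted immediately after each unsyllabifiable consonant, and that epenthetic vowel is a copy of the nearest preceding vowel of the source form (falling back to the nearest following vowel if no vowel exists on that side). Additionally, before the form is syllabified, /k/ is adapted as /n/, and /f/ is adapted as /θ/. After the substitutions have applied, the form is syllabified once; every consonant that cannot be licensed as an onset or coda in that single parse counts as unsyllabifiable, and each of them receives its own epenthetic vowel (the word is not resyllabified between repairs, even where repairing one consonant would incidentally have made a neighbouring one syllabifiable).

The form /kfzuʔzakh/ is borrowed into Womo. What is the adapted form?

Substitution: /k/ → /n/, /f/ → /θ/, giving /nθzuʔzanh/.
Under (C)V(N), the unsyllabifiable consonants are /n/, /θ/, /ʔ/, /h/ (only a nasal (/m/, /n/, or /ŋ/) is licensed in coda position; onsets are limited to one consonant).
Each unlicensed consonant becomes the onset of a new syllable: /n/ → /nu/, /θ/ → /θu/, /ʔ/ → /ʔu/, /h/ → /ha/.

nuθuzuʔuzanha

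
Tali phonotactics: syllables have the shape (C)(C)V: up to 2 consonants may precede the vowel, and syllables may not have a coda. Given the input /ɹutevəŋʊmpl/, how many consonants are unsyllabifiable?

Under (C)(C)V, the unsyllabifiable consonants are /m/, /p/, /l/ (no codas are permitted; onsets may contain at most 2 consonants).

3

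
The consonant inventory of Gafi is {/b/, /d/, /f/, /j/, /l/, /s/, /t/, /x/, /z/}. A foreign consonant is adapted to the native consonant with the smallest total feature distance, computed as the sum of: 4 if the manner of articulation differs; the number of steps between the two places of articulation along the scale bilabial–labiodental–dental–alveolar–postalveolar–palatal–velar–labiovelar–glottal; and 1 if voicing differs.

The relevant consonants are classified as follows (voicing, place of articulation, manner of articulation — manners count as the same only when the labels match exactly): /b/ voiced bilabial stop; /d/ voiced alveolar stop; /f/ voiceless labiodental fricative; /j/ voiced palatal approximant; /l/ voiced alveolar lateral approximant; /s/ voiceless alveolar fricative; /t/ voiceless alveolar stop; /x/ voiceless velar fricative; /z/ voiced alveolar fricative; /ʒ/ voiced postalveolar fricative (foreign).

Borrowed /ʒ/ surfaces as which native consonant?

/z/ is closest: same manner (fricative), place distance 1 (postalveolar→alveolar), same voicing; total 1. Next closest is /s/ at distance 2.

z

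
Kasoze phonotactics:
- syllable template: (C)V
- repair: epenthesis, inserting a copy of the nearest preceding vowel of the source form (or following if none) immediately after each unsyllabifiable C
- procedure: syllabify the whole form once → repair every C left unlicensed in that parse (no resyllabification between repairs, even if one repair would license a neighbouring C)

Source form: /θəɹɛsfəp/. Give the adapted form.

θəɹɛsɛfəpə

Syllabifying with onset maximization leaves /s/, /p/ stranded (no codas are permitted; onsets are limited to one consonant).
Each unlicensed consonant becomes the onset of a new syllable: /s/ → /sɛ/, /p/ → /pə/.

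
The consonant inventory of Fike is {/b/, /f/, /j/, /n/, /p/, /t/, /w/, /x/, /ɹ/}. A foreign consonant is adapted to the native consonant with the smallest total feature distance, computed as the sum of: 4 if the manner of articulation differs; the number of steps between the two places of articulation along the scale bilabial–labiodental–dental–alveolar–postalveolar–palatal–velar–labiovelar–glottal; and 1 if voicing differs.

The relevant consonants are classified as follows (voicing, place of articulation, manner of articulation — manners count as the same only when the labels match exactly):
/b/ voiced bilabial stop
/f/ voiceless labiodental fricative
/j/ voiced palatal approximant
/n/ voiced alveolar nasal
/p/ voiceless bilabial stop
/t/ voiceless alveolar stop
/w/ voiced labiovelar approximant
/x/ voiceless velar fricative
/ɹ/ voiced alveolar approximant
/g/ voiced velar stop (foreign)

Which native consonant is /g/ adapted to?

t

/t/ is closest: same manner (stop), place distance 3 (velar→alveolar), voicing differs (+1); total 4. Next closest is /j/ at distance 5.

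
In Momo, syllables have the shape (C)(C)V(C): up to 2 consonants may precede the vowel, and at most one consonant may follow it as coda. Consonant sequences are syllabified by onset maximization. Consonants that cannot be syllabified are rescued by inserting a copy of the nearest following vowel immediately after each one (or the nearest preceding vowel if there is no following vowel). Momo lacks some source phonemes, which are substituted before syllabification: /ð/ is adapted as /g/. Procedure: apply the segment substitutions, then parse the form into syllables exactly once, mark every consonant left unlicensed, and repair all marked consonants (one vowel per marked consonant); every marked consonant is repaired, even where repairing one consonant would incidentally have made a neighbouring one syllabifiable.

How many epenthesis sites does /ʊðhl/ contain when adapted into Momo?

After substitution the input is /ʊghl/.
The unsyllabifiable consonants are /h/, /l/; each receives one epenthetic vowel.

2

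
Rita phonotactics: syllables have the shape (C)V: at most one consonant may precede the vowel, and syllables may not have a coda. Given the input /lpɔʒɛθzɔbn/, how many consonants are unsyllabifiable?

The consonants /l/, /θ/, /b/, /n/ cannot be parsed into a legal (C)V syllable (no codas are permitted; onsets are limited to one consonant).

4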